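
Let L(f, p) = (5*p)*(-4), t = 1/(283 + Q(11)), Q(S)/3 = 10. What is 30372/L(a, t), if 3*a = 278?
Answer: -2376609/5 ≈ -4.7532e+5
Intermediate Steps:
a = 278/3 (a = (1/3)*278 = 278/3 ≈ 92.667)
Q(S) = 30 (Q(S) = 3*10 = 30)
t = 1/313 (t = 1/(283 + 30) = 1/313 ≈ 0.0031949)
L(f, p) = -20*p
30372/L(a, t) = 30372/((-20*1/313)) = 30372/(-20/313) = 30372*(-313/20) = -2376609/5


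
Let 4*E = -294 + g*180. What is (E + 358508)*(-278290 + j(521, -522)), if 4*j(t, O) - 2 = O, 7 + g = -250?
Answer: -96575406190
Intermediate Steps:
g = -257 (g = -7 - 250 = -257)
E = -23277/2 (E = (-294 - 257*180)/4 = (-294 - 46260)/4 = (¼)*(-46554) = -23277/2 ≈ -11639.)
j(t, O) = ½ + O/4
(E + 358508)*(-278290 + j(521, -522)) = (-23277/2 + 358508)*(-278290 + (½ + (¼)*(-522))) = 693739*(-278290 + (½ - 261/2))/2 = 693739*(-278290 - 130)/2 = (693739/2)*(-278420) = -96575406190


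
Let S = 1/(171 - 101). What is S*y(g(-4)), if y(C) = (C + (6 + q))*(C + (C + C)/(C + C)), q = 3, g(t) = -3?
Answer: -6/35 ≈ -0.17143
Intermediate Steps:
y(C) = (1 + C)*(9 + C) (y(C) = (C + (6 + 3))*(C + (C + C)/(C + C)) = (C + 9)*(C + (2*C)/((2*C))) = (9 + C)*(C + (2*C)*(1/(2*C))) = (9 + C)*(C + 1) = (9 + C)*(1 + C) = (1 + C)*(9 + C))
S = 1/70 ≈ 0.014286
S*y(g(-4)) = (9 + (-3)² + 10*(-3))/70 = (9 + 9 - 30)/70 = (1/70)*(-12) = -6/35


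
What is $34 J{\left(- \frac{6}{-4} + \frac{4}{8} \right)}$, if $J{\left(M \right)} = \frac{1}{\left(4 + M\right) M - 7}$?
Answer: $\frac{34}{5} \approx 6.8$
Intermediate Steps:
$J{\left(M \right)} = \frac{1}{-7 + M \left(4 + M\right)}$ ($J{\left(M \right)} = \frac{1}{M \left(4 + M\right) - 7} = \frac{1}{-7 + M \left(4 + M\right)}$)
$34 J{\left(- \frac{6}{-4} + \frac{4}{8} \right)} = \frac{34}{-7 + \left(- \frac{6}{-4} + \frac{4}{8}\right)^{2} + 4 \left(- \frac{6}{-4} + \frac{4}{8}\right)} = \frac{34}{-7 + \left(\left(-6\right) \left(- \frac{1}{4}\right) + 4 \cdot \frac{1}{8}\right)^{2} + 4 \left(\left(-6\right) \left(- \frac{1}{4}\right) + 4 \cdot \frac{1}{8}\right)} = \frac{34}{-7 + \left(\frac{3}{2} + \frac{1}{2}\right)^{2} + 4 \left(\frac{3}{2} + \frac{1}{2}\right)} = \frac{34}{-7 + 2^{2} + 4 \cdot 2} = \frac{34}{-7 + 4 + 8} = \frac{34}{5}$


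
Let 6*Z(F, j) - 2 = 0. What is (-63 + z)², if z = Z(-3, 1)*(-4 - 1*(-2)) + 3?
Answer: 33124/9 ≈ 3680.4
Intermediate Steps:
Z(F, j) = ⅓ (Z(F, j) = ⅓ + (⅙)*0 = ⅓ + 0 = ⅓)
z = 7/3 (z = (-4 - 1*(-2))/3 + 3 = (-4 + 2)/3 + 3 = (⅓)*(-2) + 3 = -⅔ + 3 = 7/3 ≈ 2.3333)
(-63 + z)² = (-63 + 7/3)² = (-182/3)² = 33124/9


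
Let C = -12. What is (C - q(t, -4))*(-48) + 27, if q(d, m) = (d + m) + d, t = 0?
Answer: 411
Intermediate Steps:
q(d, m) = m + 2*d
(C - q(t, -4))*(-48) + 27 = (-12 - (-4 + 2*0))*(-48) + 27 = (-12 - (-4 + 0))*(-48) + 27 = (-12 - 1*(-4))*(-48) + 27 = (-12 + 4)*(-48) + 27 = -8*(-48) + 27 = 384 + 27 = 411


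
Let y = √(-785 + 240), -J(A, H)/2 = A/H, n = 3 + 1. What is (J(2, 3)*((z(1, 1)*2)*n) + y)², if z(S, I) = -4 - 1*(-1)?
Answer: (32 + I*√545)² ≈ 479.0 + 1494.1*I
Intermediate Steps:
z(S, I) = -3 (z(S, I) = -4 + 1 = -3)
n = 4
J(A, H) = -2*A/H
y = I*√545 (y = √(-545) = I*√545 ≈ 23.345*I)
(J(2, 3)*((z(1, 1)*2)*n) + y)² = ((-2*2/3)*(-3*2*4) + I*√545)² = ((-2*2*⅓)*(-6*4) + I*√545)² = (-4/3*(-24) + I*√545)² = (32 + I*√545)²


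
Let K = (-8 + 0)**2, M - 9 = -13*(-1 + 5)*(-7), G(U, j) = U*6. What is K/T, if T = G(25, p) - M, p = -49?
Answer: -64/223 ≈ -0.28700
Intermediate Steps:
G(U, j) = 6*U
M = 373 (M = 9 - 13*(-1 + 5)*(-7) = 9 - 13*4*(-7) = 9 - 52*(-7) = 9 + 364 = 373)
K = 64 (K = (-8)**2 = 64)
T = -223 (T = 6*25 - 1*373 = 150 - 373 = -223)
K/T = 64/(-223) = 64*(-1/223) = -64/223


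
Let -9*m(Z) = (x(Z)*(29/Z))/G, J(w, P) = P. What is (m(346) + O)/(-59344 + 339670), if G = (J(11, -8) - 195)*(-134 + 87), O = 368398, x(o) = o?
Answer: 1090826477/830045286 ≈ 1.3142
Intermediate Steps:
G = 9541 (G = (-8 - 195)*(-134 + 87) = -203*(-47) = 9541)
m(Z) = -1/2961 (m(Z) = -Z*(29/Z)/(9*9541) = -29/(9*9541) = -1/9*1/329 = -1/2961)
(m(346) + O)/(-59344 + 339670) = (-1/2961 + 368398)/(-59344 + 339670) = (1090826477/2961)/280326 = (1090826477/2961)*(1/280326) = 1090826477/830045286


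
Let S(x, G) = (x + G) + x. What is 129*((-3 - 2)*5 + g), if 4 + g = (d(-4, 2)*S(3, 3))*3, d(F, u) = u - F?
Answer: 17157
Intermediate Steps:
S(x, G) = G + 2*x (S(x, G) = (G + x) + x = G + 2*x)
g = 158 (g = -4 + ((2 - 1*(-4))*(3 + 2*3))*3 = -4 + ((2 + 4)*(3 + 6))*3 = -4 + (6*9)*3 = -4 + 54*3 = -4 + 162 = 158)
129*((-3 - 2)*5 + g) = 129*((-3 - 2)*5 + 158) = 129*(-5*5 + 158) = 129*(-25 + 158) = 129*133 = 17157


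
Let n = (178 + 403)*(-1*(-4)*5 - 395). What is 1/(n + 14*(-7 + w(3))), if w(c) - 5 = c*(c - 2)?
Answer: -1/217861 ≈ -4.5901e-6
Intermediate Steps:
w(c) = 5 + c*(-2 + c) (w(c) = 5 + c*(c - 2) = 5 + c*(-2 + c))
n = -217875 (n = 581*(4*5 - 395) = 581*(20 - 395) = 581*(-375) = -217875)
1/(n + 14*(-7 + w(3))) = 1/(-217875 + 14*(-7 + (5 + 3² - 2*3))) = 1/(-217875 + 14*(-7 + (5 + 9 - 6))) = 1/(-217875 + 14*(-7 + 8)) = 1/(-217875 + 14*1) = 1/(-217875 + 14) = 1/(-217861) = -1/217861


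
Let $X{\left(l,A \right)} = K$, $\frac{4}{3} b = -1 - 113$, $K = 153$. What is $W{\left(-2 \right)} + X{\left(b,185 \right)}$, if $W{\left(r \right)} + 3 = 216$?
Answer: $366$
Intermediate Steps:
$W{\left(r \right)} = 213$ ($W{\left(r \right)} = -3 + 216 = 213$)
$b = - \frac{171}{2}$ ($b = \frac{3 \left(-1 - 113\right)}{4} = \frac{3}{4} \left(-114\right) = - \frac{171}{2} \approx -85.5$)
$X{\left(l,A \right)} = 153$
$W{\left(-2 \right)} + X{\left(b,185 \right)} = 213 + 153 = 366$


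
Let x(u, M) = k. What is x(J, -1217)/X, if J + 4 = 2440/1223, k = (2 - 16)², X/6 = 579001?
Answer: 98/1737003 ≈ 5.6419e-5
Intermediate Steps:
X = 3474006 (X = 6*579001 = 3474006)
k = 196 (k = (-14)² = 196)
J = -2452/1223 (J = -4 + 2440/1223 = -2452/1223 ≈ -2.0049)
x(u, M) = 196
x(J, -1217)/X = 196/3474006 = 196*(1/3474006) = 98/1737003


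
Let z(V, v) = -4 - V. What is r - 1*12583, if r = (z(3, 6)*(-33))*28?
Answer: -6115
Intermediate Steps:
r = 6468 (r = ((-4 - 1*3)*(-33))*28 = ((-4 - 3)*(-33))*28 = -7*(-33)*28 = 231*28 = 6468)
r - 1*12583 = 6468 - 1*12583 = 6468 - 12583 = -6115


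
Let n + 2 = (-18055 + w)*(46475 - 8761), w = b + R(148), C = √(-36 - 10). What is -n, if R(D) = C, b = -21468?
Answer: 1490570424 - 37714*I*√46 ≈ 1.4906e+9 - 2.5579e+5*I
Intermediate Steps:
C = I*√46 (C = √(-46) = I*√46 ≈ 6.7823*I)
R(D) = I*√46
w = -21468 + I*√46 ≈ -21468.0 + 6.7823*I
n = -1490570424 + 37714*I*√46 (n = -2 + (-18055 + (-21468 + I*√46))*(46475 - 8761) = -2 + (-39523 + I*√46)*37714 = -2 + (-1490570422 + 37714*I*√46) = -1490570424 + 37714*I*√46 ≈ -1.4906e+9 + 2.5579e+5*I)
-n = -(-1490570424 + 37714*I*√46) = 1490570424 - 37714*I*√46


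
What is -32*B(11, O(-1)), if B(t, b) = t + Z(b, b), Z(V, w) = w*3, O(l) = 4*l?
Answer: 32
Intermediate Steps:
Z(V, w) = 3*w
B(t, b) = t + 3*b
-32*B(11, O(-1)) = -32*(11 + 3*(4*(-1))) = -32*(11 + 3*(-4)) = -32*(11 - 12) = -32*(-1) = 32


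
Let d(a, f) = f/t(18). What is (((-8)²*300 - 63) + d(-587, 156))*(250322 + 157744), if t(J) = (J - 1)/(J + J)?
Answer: 135047402370/17 ≈ 7.9440e+9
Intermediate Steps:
t(J) = (-1 + J)/(2*J) (t(J) = (-1 + J)/((2*J)) = (-1 + J)*(1/(2*J)) = (-1 + J)/(2*J))
d(a, f) = 36*f/17 (d(a, f) = f/(((½)*(-1 + 18)/18)) = f/(((½)*(1/18)*17)) = f/(17/36) = f*(36/17) = 36*f/17)
(((-8)²*300 - 63) + d(-587, 156))*(250322 + 157744) = (((-8)²*300 - 63) + (36/17)*156)*(250322 + 157744) = ((64*300 - 63) + 5616/17)*408066 = ((19200 - 63) + 5616/17)*408066 = (19137 + 5616/17)*408066 = (330945/17)*408066 = 135047402370/17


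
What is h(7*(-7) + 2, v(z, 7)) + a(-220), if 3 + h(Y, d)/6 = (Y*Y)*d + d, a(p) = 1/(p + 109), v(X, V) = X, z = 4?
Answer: 5885441/111 ≈ 53022.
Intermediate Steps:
a(p) = 1/(109 + p)
h(Y, d) = -18 + 6*d + 6*d*Y**2 (h(Y, d) = -18 + 6*((Y*Y)*d + d) = -18 + 6*(Y**2*d + d) = -18 + 6*(d*Y**2 + d) = -18 + 6*(d + d*Y**2) = -18 + (6*d + 6*d*Y**2) = -18 + 6*d + 6*d*Y**2)
h(7*(-7) + 2, v(z, 7)) + a(-220) = (-18 + 6*4 + 6*4*(7*(-7) + 2)**2) + 1/(109 - 220) = (-18 + 24 + 6*4*(-49 + 2)**2) + 1/(-111) = (-18 + 24 + 6*4*(-47)**2) - 1/111 = (-18 + 24 + 6*4*2209) - 1/111 = (-18 + 24 + 53016) - 1/111 = 53022 - 1/111 = 5885441/111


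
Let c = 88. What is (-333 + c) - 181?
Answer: -426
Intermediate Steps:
(-333 + c) - 181 = (-333 + 88) - 181 = -245 - 181 = -426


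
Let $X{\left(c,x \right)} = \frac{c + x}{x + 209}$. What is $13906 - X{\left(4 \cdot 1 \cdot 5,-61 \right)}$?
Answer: $\frac{2058129}{148} \approx 13906.0$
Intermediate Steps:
$X{\left(c,x \right)} = \frac{c + x}{209 + x}$
$13906 - X{\left(4 \cdot 1 \cdot 5,-61 \right)} = 13906 - \frac{4 \cdot 1 \cdot 5 - 61}{209 - 61} = 13906 - \frac{4 \cdot 5 - 61}{148} = 13906 - \frac{20 - 61}{148} = 13906 - \frac{1}{148} \left(-41\right) = 13906 - - \frac{41}{148} = 13906 + \frac{41}{148} = \frac{2058129}{148}$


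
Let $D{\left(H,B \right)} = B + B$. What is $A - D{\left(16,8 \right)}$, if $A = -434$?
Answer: $-450$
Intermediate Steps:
$D{\left(H,B \right)} = 2 B$
$A - D{\left(16,8 \right)} = -434 - 2 \cdot 8 = -434 - 16 = -450$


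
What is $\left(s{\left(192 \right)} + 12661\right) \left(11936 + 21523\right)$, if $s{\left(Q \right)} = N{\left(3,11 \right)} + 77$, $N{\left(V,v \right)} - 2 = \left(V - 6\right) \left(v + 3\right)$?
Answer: $424862382$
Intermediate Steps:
$N{\left(V,v \right)} = 2 + \left(-6 + V\right) \left(3 + v\right)$ ($N{\left(V,v \right)} = 2 + \left(V - 6\right) \left(v + 3\right) = 2 + \left(-6 + V\right) \left(3 + v\right)$)
$s{\left(Q \right)} = 37$ ($s{\left(Q \right)} = \left(-16 - 66 + 3 \cdot 3 + 3 \cdot 11\right) + 77 = \left(-16 - 66 + 9 + 33\right) + 77 = -40 + 77 = 37$)
$\left(s{\left(192 \right)} + 12661\right) \left(11936 + 21523\right) = \left(37 + 12661\right) \left(11936 + 21523\right) = 12698 \cdot 33459 = 424862382$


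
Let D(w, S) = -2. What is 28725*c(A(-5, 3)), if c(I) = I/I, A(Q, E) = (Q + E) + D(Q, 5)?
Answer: 28725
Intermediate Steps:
A(Q, E) = -2 + E + Q (A(Q, E) = (Q + E) - 2 = (E + Q) - 2 = -2 + E + Q)
c(I) = 1
28725*c(A(-5, 3)) = 28725*1 = 28725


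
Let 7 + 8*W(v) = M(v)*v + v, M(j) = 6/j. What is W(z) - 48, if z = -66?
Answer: -451/8 ≈ -56.375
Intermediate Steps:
W(v) = -⅛ + v/8 (W(v) = -7/8 + ((6/v)*v + v)/8 = -7/8 + (6 + v)/8 = -7/8 + (¾ + v/8) = -⅛ + v/8)
W(z) - 48 = (-⅛ + (⅛)*(-66)) - 48 = (-⅛ - 33/4) - 48 = -67/8 - 48 = -451/8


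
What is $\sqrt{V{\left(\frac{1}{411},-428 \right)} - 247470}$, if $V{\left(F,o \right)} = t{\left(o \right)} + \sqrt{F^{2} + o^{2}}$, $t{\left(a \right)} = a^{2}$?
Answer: $\frac{\sqrt{-10859255406 + 411 \sqrt{30943624465}}}{411} \approx 252.7 i$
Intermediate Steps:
$V{\left(F,o \right)} = o^{2} + \sqrt{F^{2} + o^{2}}$
$\sqrt{V{\left(\frac{1}{411},-428 \right)} - 247470} = \sqrt{\left(\left(-428\right)^{2} + \sqrt{\left(\frac{1}{411}\right)^{2} + \left(-428\right)^{2}}\right) - 247470} = \sqrt{\left(183184 + \sqrt{\left(\frac{1}{411}\right)^{2} + 183184}\right) - 247470} = \sqrt{\left(183184 + \sqrt{\frac{1}{168921} + 183184}\right) - 247470} = \sqrt{\left(183184 + \sqrt{\frac{30943624465}{168921}}\right) - 247470} = \sqrt{\left(183184 + \frac{\sqrt{30943624465}}{411}\right) - 247470} = \sqrt{-64286 + \frac{\sqrt{30943624465}}{411}}$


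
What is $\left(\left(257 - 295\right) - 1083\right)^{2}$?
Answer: $1256641$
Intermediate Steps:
$\left(\left(257 - 295\right) - 1083\right)^{2} = \left(-38 - 1083\right)^{2} = \left(-1121\right)^{2} = 1256641$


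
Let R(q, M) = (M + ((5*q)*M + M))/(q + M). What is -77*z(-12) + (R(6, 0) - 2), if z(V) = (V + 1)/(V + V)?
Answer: -895/24 ≈ -37.292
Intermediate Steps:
z(V) = (1 + V)/(2*V) (z(V) = (1 + V)/((2*V)) = (1 + V)*(1/(2*V)) = (1 + V)/(2*V))
R(q, M) = (2*M + 5*M*q)/(M + q) (R(q, M) = (M + (5*M*q + M))/(M + q) = (M + (M + 5*M*q))/(M + q) = (2*M + 5*M*q)/(M + q))
-77*z(-12) + (R(6, 0) - 2) = -77*(1 - 12)/(2*(-12)) + (0*(2 + 5*6)/(0 + 6) - 2) = -77*(-1)*(-11)/(2*12) + (0*(2 + 30)/6 - 2) = -77*11/24 + (0*(1/6)*32 - 2) = -847/24 + (0 - 2) = -847/24 - 2 = -895/24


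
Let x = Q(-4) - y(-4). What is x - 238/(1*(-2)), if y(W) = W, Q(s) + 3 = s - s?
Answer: 120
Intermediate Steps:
Q(s) = -3 (Q(s) = -3 + (s - s) = -3 + 0 = -3)
x = 1 (x = -3 - 1*(-4) = -3 + 4 = 1)
x - 238/(1*(-2)) = 1 - 238/(1*(-2)) = 1 - 238/(-2) = 1 - 238*(-1)/2 = 1 - 7*(-17) = 1 + 119 = 120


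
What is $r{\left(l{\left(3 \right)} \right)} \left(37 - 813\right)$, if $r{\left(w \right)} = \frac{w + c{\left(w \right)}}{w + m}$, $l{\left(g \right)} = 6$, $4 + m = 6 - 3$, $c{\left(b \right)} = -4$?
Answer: $- \frac{1552}{5} \approx -310.4$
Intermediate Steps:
$m = -1$ ($m = -4 + \left(6 - 3\right) = -4 + 3 = -1$)
$r{\left(w \right)} = \frac{-4 + w}{-1 + w}$ ($r{\left(w \right)} = \frac{w - 4}{w - 1} = \frac{-4 + w}{-1 + w}$)
$r{\left(l{\left(3 \right)} \right)} \left(37 - 813\right) = \frac{-4 + 6}{-1 + 6} \left(37 - 813\right) = \frac{1}{5} \cdot 2 \left(-776\right) = \frac{2}{5} \left(-776\right) = - \frac{1552}{5}$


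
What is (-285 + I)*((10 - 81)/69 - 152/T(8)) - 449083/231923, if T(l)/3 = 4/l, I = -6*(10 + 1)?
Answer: 191644112524/5334229 ≈ 35927.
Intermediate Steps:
I = -66 (I = -6*11 = -66)
T(l) = 12/l (T(l) = 3*(4/l) = 12/l)
(-285 + I)*((10 - 81)/69 - 152/T(8)) - 449083/231923 = (-285 - 66)*((10 - 81)/69 - 152/(12/8)) - 449083/231923 = -351*(-71*1/69 - 152/(12*(⅛))) - 449083/231923 = -351*(-71/69 - 152/3/2) - 1*449083/231923 = -351*(-71/69 - 152*⅔) - 449083/231923 = -351*(-71/69 - 304/3) - 449083/231923 = -351*(-7063/69) - 449083/231923 = 826371/23 - 449083/231923 = 191644112524/5334229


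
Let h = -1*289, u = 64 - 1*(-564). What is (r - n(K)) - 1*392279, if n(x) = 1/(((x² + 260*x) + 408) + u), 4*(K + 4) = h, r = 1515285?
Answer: 233134922610/207599 ≈ 1.1230e+6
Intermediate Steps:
u = 628 (u = 64 + 564 = 628)
h = -289
K = -305/4 (K = -4 + (¼)*(-289) = -4 - 289/4 = -305/4 ≈ -76.250)
n(x) = 1/(1036 + x² + 260*x) (n(x) = 1/(((x² + 260*x) + 408) + 628) = 1/((408 + x² + 260*x) + 628) = 1/(1036 + x² + 260*x))
(r - n(K)) - 1*392279 = (1515285 - 1/(1036 + (-305/4)² + 260*(-305/4))) - 1*392279 = (1515285 - 1/(1036 + 93025/16 - 19825)) - 392279 = (1515285 - 1/(-207599/16)) - 392279 = (1515285 - 1*(-16/207599)) - 392279 = (1515285 + 16/207599) - 392279 = 314571650731/207599 - 392279 = 233134922610/207599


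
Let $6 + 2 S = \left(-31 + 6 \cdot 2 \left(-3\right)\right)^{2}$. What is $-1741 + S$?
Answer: $\frac{1001}{2} \approx 500.5$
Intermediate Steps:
$S = \frac{4483}{2}$ ($S = -3 + \frac{\left(-31 + 6 \cdot 2 \left(-3\right)\right)^{2}}{2} = -3 + \frac{\left(-31 + 12 \left(-3\right)\right)^{2}}{2} = -3 + \frac{\left(-31 - 36\right)^{2}}{2} = -3 + \frac{\left(-67\right)^{2}}{2} = -3 + \frac{1}{2} \cdot 4489 = -3 + \frac{4489}{2} = \frac{4483}{2} \approx 2241.5$)
$-1741 + S = -1741 + \frac{4483}{2} = \frac{1001}{2}$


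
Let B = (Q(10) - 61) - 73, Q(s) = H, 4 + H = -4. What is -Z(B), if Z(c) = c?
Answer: 142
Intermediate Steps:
H = -8 (H = -4 - 4 = -8)
Q(s) = -8
B = -142 (B = (-8 - 61) - 73 = -69 - 73 = -142)
-Z(B) = -1*(-142) = 142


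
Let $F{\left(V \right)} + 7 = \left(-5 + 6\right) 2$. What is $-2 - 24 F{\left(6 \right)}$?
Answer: $118$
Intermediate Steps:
$F{\left(V \right)} = -5$ ($F{\left(V \right)} = -7 + \left(-5 + 6\right) 2 = -7 + 1 \cdot 2 = -7 + 2 = -5$)
$-2 - 24 F{\left(6 \right)} = -2 - -120 = -2 + 120 = 118$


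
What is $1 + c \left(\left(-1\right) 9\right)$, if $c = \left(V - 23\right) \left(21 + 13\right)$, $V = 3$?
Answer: $6121$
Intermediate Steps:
$c = -680$ ($c = \left(3 - 23\right) \left(21 + 13\right) = \left(-20\right) 34 = -680$)
$1 + c \left(\left(-1\right) 9\right) = 1 - 680 \left(\left(-1\right) 9\right) = 1 - -6120 = 1 + 6120 = 6121$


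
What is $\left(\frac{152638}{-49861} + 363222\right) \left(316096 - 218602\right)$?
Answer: $\frac{1765661138882976}{49861} \approx 3.5412 \cdot 10^{10}$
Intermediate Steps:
$\left(\frac{152638}{-49861} + 363222\right) \left(316096 - 218602\right) = \left(152638 \left(- \frac{1}{49861}\right) + 363222\right) 97494 = \left(- \frac{152638}{49861} + 363222\right) 97494 = \frac{18110459504}{49861} \cdot 97494 = \frac{1765661138882976}{49861}$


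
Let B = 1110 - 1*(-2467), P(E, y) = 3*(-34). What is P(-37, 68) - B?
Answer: -3679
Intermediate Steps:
P(E, y) = -102
B = 3577 (B = 1110 + 2467 = 3577)
P(-37, 68) - B = -102 - 1*3577 = -102 - 3577 = -3679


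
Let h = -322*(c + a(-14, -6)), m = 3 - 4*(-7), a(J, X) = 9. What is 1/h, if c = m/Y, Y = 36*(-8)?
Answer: -144/412321 ≈ -0.00034924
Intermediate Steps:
Y = -288
m = 31 (m = 3 + 28 = 31)
c = -31/288 (c = 31/(-288) = 31*(-1/288) = -31/288 ≈ -0.10764)
h = -412321/144 (h = -322*(-31/288 + 9) = -322*2561/288 = -412321/144 ≈ -2863.3)
1/h = 1/(-412321/144) = -144/412321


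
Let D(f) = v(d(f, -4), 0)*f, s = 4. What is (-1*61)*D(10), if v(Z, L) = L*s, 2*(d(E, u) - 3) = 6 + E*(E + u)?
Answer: 0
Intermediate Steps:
d(E, u) = 6 + E*(E + u)/2 (d(E, u) = 3 + (6 + E*(E + u))/2 = 3 + (3 + E*(E + u)/2) = 6 + E*(E + u)/2)
v(Z, L) = 4*L (v(Z, L) = L*4 = 4*L)
D(f) = 0 (D(f) = (4*0)*f = 0*f = 0)
(-1*61)*D(10) = -1*61*0 = -61*0 = 0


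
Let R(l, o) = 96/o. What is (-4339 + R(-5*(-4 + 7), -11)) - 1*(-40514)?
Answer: 397829/11 ≈ 36166.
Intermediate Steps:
(-4339 + R(-5*(-4 + 7), -11)) - 1*(-40514) = (-4339 + 96/(-11)) - 1*(-40514) = (-4339 + 96*(-1/11)) + 40514 = (-4339 - 96/11) + 40514 = -47825/11 + 40514 = 397829/11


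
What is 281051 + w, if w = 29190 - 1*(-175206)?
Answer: 485447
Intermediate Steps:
w = 204396 (w = 29190 + 175206 = 204396)
281051 + w = 281051 + 204396 = 485447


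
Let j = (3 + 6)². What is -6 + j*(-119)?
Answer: -9645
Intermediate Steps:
j = 81 (j = 9² = 81)
-6 + j*(-119) = -6 + 81*(-119) = -6 - 9639 = -9645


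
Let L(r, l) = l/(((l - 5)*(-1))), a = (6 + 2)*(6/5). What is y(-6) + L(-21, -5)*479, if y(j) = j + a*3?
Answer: -2167/10 ≈ -216.70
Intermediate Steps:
a = 48/5 (a = 8*(6*(1/5)) = 8*(6/5) = 48/5 ≈ 9.6000)
y(j) = 144/5 + j (y(j) = j + (48/5)*3 = j + 144/5 = 144/5 + j)
L(r, l) = l/(5 - l) (L(r, l) = l/(((-5 + l)*(-1))) = l/(5 - l))
y(-6) + L(-21, -5)*479 = (144/5 - 6) - 1*(-5)/(-5 - 5)*479 = 114/5 - 1*(-5)/(-10)*479 = 114/5 - 1*(-5)*(-1/10)*479 = 114/5 - 1/2*479 = 114/5 - 479/2 = -2167/10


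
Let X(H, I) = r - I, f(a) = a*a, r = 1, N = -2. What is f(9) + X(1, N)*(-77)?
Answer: -150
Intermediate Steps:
f(a) = a**2
X(H, I) = 1 - I
f(9) + X(1, N)*(-77) = 9**2 + (1 - 1*(-2))*(-77) = 81 + (1 + 2)*(-77) = 81 + 3*(-77) = 81 - 231 = -150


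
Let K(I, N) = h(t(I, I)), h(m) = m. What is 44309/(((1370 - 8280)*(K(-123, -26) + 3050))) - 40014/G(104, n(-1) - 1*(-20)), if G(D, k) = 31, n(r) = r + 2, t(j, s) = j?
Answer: -809307331559/626992670 ≈ -1290.8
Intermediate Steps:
K(I, N) = I
n(r) = 2 + r
44309/(((1370 - 8280)*(K(-123, -26) + 3050))) - 40014/G(104, n(-1) - 1*(-20)) = 44309/(((1370 - 8280)*(-123 + 3050))) - 40014/31 = 44309/((-6910*2927)) - 40014*1/31 = 44309/(-20225570) - 40014/31 = 44309*(-1/20225570) - 40014/31 = -44309/20225570 - 40014/31 = -809307331559/626992670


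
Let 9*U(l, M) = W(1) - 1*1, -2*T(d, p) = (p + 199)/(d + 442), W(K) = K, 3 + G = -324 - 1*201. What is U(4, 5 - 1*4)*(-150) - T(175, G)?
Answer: -329/1234 ≈ -0.26661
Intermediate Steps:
G = -528 (G = -3 + (-324 - 1*201) = -3 + (-324 - 201) = -3 - 525 = -528)
T(d, p) = -(199 + p)/(2*(442 + d)) (T(d, p) = -(p + 199)/(2*(d + 442)) = -(199 + p)/(2*(442 + d)))
U(l, M) = 0 (U(l, M) = (1 - 1*1)/9 = (1 - 1)/9 = (⅑)*0 = 0)
U(4, 5 - 1*4)*(-150) - T(175, G) = 0*(-150) - (-199 - 1*(-528))/(2*(442 + 175)) = 0 - (-199 + 528)/(2*617) = 0 - 329/(2*617) = 0 - 1*329/1234 = 0 - 329/1234 = -329/1234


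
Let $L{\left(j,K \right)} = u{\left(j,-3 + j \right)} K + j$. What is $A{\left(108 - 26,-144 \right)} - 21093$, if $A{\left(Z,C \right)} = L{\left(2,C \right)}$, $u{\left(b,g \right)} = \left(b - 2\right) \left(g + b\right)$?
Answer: $-21091$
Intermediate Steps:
$u{\left(b,g \right)} = \left(-2 + b\right) \left(b + g\right)$
$L{\left(j,K \right)} = j + K \left(6 + j^{2} - 4 j + j \left(-3 + j\right)\right)$ ($L{\left(j,K \right)} = \left(j^{2} - 2 j - 2 \left(-3 + j\right) + j \left(-3 + j\right)\right) K + j = \left(j^{2} - 2 j - \left(-6 + 2 j\right) + j \left(-3 + j\right)\right) K + j = \left(6 + j^{2} - 4 j + j \left(-3 + j\right)\right) K + j = K \left(6 + j^{2} - 4 j + j \left(-3 + j\right)\right) + j = j + K \left(6 + j^{2} - 4 j + j \left(-3 + j\right)\right)$)
$A{\left(Z,C \right)} = 2$ ($A{\left(Z,C \right)} = 2 + C \left(6 + 2^{2} - 8 + 2 \left(-3 + 2\right)\right) = 2 + C \left(6 + 4 - 8 + 2 \left(-1\right)\right) = 2 + C \left(6 + 4 - 8 - 2\right) = 2 + C 0 = 2 + 0 = 2$)
$A{\left(108 - 26,-144 \right)} - 21093 = 2 - 21093 = -21091$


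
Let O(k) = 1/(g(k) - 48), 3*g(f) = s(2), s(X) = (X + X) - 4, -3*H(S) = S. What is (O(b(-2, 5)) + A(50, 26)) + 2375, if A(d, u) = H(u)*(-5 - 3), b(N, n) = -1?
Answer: 39109/16 ≈ 2444.3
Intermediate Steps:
H(S) = -S/3
s(X) = -4 + 2*X (s(X) = 2*X - 4 = -4 + 2*X)
A(d, u) = 8*u/3 (A(d, u) = (-u/3)*(-5 - 3) = -u/3*(-8) = 8*u/3)
g(f) = 0 (g(f) = (-4 + 2*2)/3 = (-4 + 4)/3 = (⅓)*0 = 0)
O(k) = -1/48 (O(k) = 1/(0 - 48) = 1/(-48) = -1/48)
(O(b(-2, 5)) + A(50, 26)) + 2375 = (-1/48 + (8/3)*26) + 2375 = (-1/48 + 208/3) + 2375 = 1109/16 + 2375 = 39109/16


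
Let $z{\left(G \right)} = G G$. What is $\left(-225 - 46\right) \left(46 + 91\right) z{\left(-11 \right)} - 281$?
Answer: $-4492648$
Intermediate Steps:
$z{\left(G \right)} = G^{2}$
$\left(-225 - 46\right) \left(46 + 91\right) z{\left(-11 \right)} - 281 = \left(-225 - 46\right) \left(46 + 91\right) \left(-11\right)^{2} - 281 = \left(-271\right) 137 \cdot 121 - 281 = \left(-37127\right) 121 - 281 = -4492367 - 281 = -4492648$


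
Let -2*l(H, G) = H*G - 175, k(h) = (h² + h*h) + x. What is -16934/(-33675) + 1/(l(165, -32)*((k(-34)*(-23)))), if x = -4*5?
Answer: 162321295039/322792588050 ≈ 0.50287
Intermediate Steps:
x = -20
k(h) = -20 + 2*h² (k(h) = (h² + h*h) - 20 = (h² + h²) - 20 = 2*h² - 20 = -20 + 2*h²)
l(H, G) = 175/2 - G*H/2 (l(H, G) = -(H*G - 175)/2 = -(G*H - 175)/2 = -(-175 + G*H)/2 = 175/2 - G*H/2)
-16934/(-33675) + 1/(l(165, -32)*((k(-34)*(-23)))) = -16934/(-33675) + 1/((175/2 - ½*(-32)*165)*(((-20 + 2*(-34)²)*(-23)))) = -16934*(-1/33675) + 1/((175/2 + 2640)*(((-20 + 2*1156)*(-23)))) = 16934/33675 + 1/((5455/2)*(((-20 + 2312)*(-23)))) = 16934/33675 + 2/(5455*((2292*(-23)))) = 16934/33675 + (2/5455)/(-52716) = 16934/33675 + (2/5455)*(-1/52716) = 16934/33675 - 1/143782890 = 162321295039/322792588050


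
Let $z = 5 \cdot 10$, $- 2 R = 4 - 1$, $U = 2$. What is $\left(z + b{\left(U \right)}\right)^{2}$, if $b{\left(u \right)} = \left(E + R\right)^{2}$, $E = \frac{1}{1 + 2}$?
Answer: $\frac{3418801}{1296} \approx 2638.0$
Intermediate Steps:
$E = \frac{1}{3} \approx 0.33333$
$R = - \frac{3}{2}$ ($R = - \frac{4 - 1}{2} = \left(- \frac{1}{2}\right) 3 = - \frac{3}{2} \approx -1.5$)
$z = 50$
$b{\left(u \right)} = \frac{49}{36}$ ($b{\left(u \right)} = \left(\frac{1}{3} - \frac{3}{2}\right)^{2} = \left(- \frac{7}{6}\right)^{2} = \frac{49}{36}$)
$\left(z + b{\left(U \right)}\right)^{2} = \left(50 + \frac{49}{36}\right)^{2} = \left(\frac{1849}{36}\right)^{2} = \frac{3418801}{1296}$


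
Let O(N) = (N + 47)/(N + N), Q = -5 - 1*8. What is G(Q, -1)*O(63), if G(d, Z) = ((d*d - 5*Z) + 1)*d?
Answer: -17875/9 ≈ -1986.1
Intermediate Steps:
Q = -13 (Q = -5 - 8 = -13)
O(N) = (47 + N)/(2*N) (O(N) = (47 + N)/((2*N)) = (47 + N)*(1/(2*N)) = (47 + N)/(2*N))
G(d, Z) = d*(1 + d² - 5*Z) (G(d, Z) = ((d² - 5*Z) + 1)*d = (1 + d² - 5*Z)*d = d*(1 + d² - 5*Z))
G(Q, -1)*O(63) = (-13*(1 + (-13)² - 5*(-1)))*((½)*(47 + 63)/63) = (-13*(1 + 169 + 5))*((½)*(1/63)*110) = -13*175*(55/63) = -2275*55/63 = -17875/9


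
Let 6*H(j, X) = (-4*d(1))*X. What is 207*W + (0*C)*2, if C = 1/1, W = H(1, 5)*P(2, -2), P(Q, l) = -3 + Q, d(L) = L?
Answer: 690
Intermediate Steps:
H(j, X) = -2*X/3 (H(j, X) = ((-4*1)*X)/6 = (-4*X)/6 = -2*X/3)
W = 10/3 (W = (-⅔*5)*(-3 + 2) = -10/3*(-1) = 10/3 ≈ 3.3333)
C = 1
207*W + (0*C)*2 = 207*(10/3) + (0*1)*2 = 690 + 0*2 = 690 + 0 = 690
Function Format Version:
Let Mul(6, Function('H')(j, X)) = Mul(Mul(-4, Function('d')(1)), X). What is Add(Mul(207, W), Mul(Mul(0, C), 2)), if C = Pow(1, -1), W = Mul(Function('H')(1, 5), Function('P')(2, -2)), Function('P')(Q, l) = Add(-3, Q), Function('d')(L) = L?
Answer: 690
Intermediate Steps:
Function('H')(j, X) = Mul(Rational(-2, 3), X) (Function('H')(j, X) = Mul(Rational(1, 6), Mul(Mul(-4, 1), X)) = Mul(Rational(1, 6), Mul(-4, X)) = Mul(Rational(-2, 3), X))
W = Rational(10, 3) (W = Mul(Mul(Rational(-2, 3), 5), Add(-3, 2)) = Mul(Rational(-10, 3), -1) = Rational(10, 3) ≈ 3.3333)
C = 1
Add(Mul(207, W), Mul(Mul(0, C), 2)) = Add(Mul(207, Rational(10, 3)), Mul(Mul(0, 1), 2)) = Add(690, Mul(0, 2)) = Add(690, 0) = 690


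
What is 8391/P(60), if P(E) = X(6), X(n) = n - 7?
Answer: -8391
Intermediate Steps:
X(n) = -7 + n
P(E) = -1 (P(E) = -7 + 6 = -1)
8391/P(60) = 8391/(-1) = 8391*(-1) = -8391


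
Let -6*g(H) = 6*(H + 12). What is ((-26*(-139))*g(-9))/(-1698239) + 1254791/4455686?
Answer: 2179243560661/7566819736954 ≈ 0.28800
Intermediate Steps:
g(H) = -12 - H (g(H) = -(H + 12) = -(12 + H) = -(72 + 6*H)/6 = -12 - H)
((-26*(-139))*g(-9))/(-1698239) + 1254791/4455686 = ((-26*(-139))*(-12 - 1*(-9)))/(-1698239) + 1254791/4455686 = (3614*(-12 + 9))*(-1/1698239) + 1254791*(1/4455686) = (3614*(-3))*(-1/1698239) + 1254791/4455686 = -10842*(-1/1698239) + 1254791/4455686 = 10842/1698239 + 1254791/4455686 = 2179243560661/7566819736954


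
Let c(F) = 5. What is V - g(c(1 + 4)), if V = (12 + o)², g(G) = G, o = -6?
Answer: 31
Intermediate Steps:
V = 36 (V = (12 - 6)² = 6² = 36)
V - g(c(1 + 4)) = 36 - 1*5 = 36 - 5 = 31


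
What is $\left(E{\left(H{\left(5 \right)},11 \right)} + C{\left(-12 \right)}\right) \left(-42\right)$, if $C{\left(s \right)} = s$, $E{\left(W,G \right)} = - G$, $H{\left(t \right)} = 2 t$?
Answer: $966$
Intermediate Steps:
$\left(E{\left(H{\left(5 \right)},11 \right)} + C{\left(-12 \right)}\right) \left(-42\right) = \left(\left(-1\right) 11 - 12\right) \left(-42\right) = \left(-11 - 12\right) \left(-42\right) = \left(-23\right) \left(-42\right) = 966$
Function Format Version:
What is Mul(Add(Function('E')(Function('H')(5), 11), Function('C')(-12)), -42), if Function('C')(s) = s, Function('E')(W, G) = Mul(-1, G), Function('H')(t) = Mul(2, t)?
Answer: 966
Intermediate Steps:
Mul(Add(Function('E')(Function('H')(5), 11), Function('C')(-12)), -42) = Mul(Add(Mul(-1, 11), -12), -42) = Mul(Add(-11, -12), -42) = Mul(-23, -42) = 966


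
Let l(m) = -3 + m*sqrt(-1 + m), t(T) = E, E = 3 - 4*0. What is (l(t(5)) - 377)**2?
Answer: 144418 - 2280*sqrt(2) ≈ 1.4119e+5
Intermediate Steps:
E = 3 (E = 3 - 1*0 = 3 + 0 = 3)
t(T) = 3
(l(t(5)) - 377)**2 = ((-3 + 3*sqrt(-1 + 3)) - 377)**2 = ((-3 + 3*sqrt(2)) - 377)**2 = (-380 + 3*sqrt(2))**2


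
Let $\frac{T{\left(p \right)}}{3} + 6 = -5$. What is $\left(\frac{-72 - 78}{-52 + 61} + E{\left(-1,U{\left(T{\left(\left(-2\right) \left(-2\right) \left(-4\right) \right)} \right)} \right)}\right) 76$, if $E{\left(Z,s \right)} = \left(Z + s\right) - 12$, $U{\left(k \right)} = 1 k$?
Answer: $- \frac{14288}{3} \approx -4762.7$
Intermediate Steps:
$T{\left(p \right)} = -33$ ($T{\left(p \right)} = -18 + 3 \left(-5\right) = -18 - 15 = -33$)
$U{\left(k \right)} = k$
$E{\left(Z,s \right)} = -12 + Z + s$
$\left(\frac{-72 - 78}{-52 + 61} + E{\left(-1,U{\left(T{\left(\left(-2\right) \left(-2\right) \left(-4\right) \right)} \right)} \right)}\right) 76 = \left(\frac{-72 - 78}{-52 + 61} - 46\right) 76 = \left(- \frac{150}{9} - 46\right) 76 = \left(\left(-150\right) \frac{1}{9} - 46\right) 76 = \left(- \frac{50}{3} - 46\right) 76 = \left(- \frac{188}{3}\right) 76 = - \frac{14288}{3}$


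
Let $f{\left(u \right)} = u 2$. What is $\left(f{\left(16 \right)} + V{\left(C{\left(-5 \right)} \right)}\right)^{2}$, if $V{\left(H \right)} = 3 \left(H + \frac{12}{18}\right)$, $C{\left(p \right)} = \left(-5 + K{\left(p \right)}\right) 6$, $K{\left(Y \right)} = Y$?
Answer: $21316$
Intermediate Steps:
$f{\left(u \right)} = 2 u$
$C{\left(p \right)} = -30 + 6 p$ ($C{\left(p \right)} = \left(-5 + p\right) 6 = -30 + 6 p$)
$V{\left(H \right)} = 2 + 3 H$ ($V{\left(H \right)} = 3 \left(H + 12 \cdot \frac{1}{18}\right) = 3 \left(H + \frac{2}{3}\right) = 3 \left(\frac{2}{3} + H\right) = 2 + 3 H$)
$\left(f{\left(16 \right)} + V{\left(C{\left(-5 \right)} \right)}\right)^{2} = \left(2 \cdot 16 + \left(2 + 3 \left(-30 + 6 \left(-5\right)\right)\right)\right)^{2} = \left(32 + \left(2 + 3 \left(-30 - 30\right)\right)\right)^{2} = \left(32 + \left(2 + 3 \left(-60\right)\right)\right)^{2} = \left(32 + \left(2 - 180\right)\right)^{2} = \left(32 - 178\right)^{2} = \left(-146\right)^{2} = 21316$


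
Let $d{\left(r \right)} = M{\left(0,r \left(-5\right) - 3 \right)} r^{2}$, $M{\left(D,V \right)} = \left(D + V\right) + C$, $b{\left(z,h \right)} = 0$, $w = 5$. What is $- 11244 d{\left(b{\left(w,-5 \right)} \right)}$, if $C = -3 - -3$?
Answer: $0$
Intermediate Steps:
$C = 0$ ($C = -3 + 3 = 0$)
$M{\left(D,V \right)} = D + V$ ($M{\left(D,V \right)} = \left(D + V\right) + 0 = D + V$)
$d{\left(r \right)} = r^{2} \left(-3 - 5 r\right)$ ($d{\left(r \right)} = \left(0 + \left(r \left(-5\right) - 3\right)\right) r^{2} = \left(0 - \left(3 + 5 r\right)\right) r^{2} = \left(-3 - 5 r\right) r^{2} = r^{2} \left(-3 - 5 r\right)$)
$- 11244 d{\left(b{\left(w,-5 \right)} \right)} = - 11244 \cdot 0^{2} \left(-3 - 0\right) = - 11244 \cdot 0 \left(-3 + 0\right) = - 11244 \cdot 0 \left(-3\right) = \left(-11244\right) 0 = 0$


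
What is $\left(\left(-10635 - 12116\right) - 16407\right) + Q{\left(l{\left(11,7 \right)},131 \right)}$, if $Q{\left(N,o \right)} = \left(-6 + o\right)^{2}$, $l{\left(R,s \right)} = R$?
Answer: $-23533$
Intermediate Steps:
$\left(\left(-10635 - 12116\right) - 16407\right) + Q{\left(l{\left(11,7 \right)},131 \right)} = \left(\left(-10635 - 12116\right) - 16407\right) + \left(-6 + 131\right)^{2} = \left(-22751 - 16407\right) + 125^{2} = -39158 + 15625 = -23533$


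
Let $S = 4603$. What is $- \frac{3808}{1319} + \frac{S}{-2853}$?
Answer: $- \frac{16935581}{3763107} \approx -4.5004$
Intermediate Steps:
$- \frac{3808}{1319} + \frac{S}{-2853} = - \frac{3808}{1319} + \frac{4603}{-2853} = \left(-3808\right) \frac{1}{1319} + 4603 \left(- \frac{1}{2853}\right) = - \frac{3808}{1319} - \frac{4603}{2853} = - \frac{16935581}{3763107}$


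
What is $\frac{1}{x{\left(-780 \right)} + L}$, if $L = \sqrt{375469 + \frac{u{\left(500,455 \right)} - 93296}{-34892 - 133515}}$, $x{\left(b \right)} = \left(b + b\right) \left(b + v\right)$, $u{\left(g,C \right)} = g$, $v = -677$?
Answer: $\frac{382775638440}{870018340891344121} - \frac{7 \sqrt{217319612576497}}{870018340891344121} \approx 4.3984 \cdot 10^{-7}$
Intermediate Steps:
$x{\left(b \right)} = 2 b \left(-677 + b\right)$ ($x{\left(b \right)} = \left(b + b\right) \left(b - 677\right) = 2 b \left(-677 + b\right)$)
$L = \frac{7 \sqrt{217319612576497}}{168407}$ ($L = \sqrt{375469 + \frac{500 - 93296}{-34892 - 133515}} = \sqrt{375469 - \frac{92796}{-168407}} = \sqrt{375469 - - \frac{92796}{168407}} = \sqrt{375469 + \frac{92796}{168407}} = \sqrt{\frac{63231700679}{168407}} = \frac{7 \sqrt{217319612576497}}{168407} \approx 612.76$)
$\frac{1}{x{\left(-780 \right)} + L} = \frac{1}{2 \left(-780\right) \left(-677 - 780\right) + \frac{7 \sqrt{217319612576497}}{168407}} = \frac{1}{2 \left(-780\right) \left(-1457\right) + \frac{7 \sqrt{217319612576497}}{168407}} = \frac{1}{2272920 + \frac{7 \sqrt{217319612576497}}{168407}}$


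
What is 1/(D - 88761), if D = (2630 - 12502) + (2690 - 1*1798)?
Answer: -1/97741 ≈ -1.0231e-5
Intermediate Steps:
D = -8980 (D = -9872 + (2690 - 1798) = -9872 + 892 = -8980)
1/(D - 88761) = 1/(-8980 - 88761) = 1/(-97741) = -1/97741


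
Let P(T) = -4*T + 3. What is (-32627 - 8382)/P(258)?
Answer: 41009/1029 ≈ 39.853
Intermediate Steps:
P(T) = 3 - 4*T
(-32627 - 8382)/P(258) = (-32627 - 8382)/(3 - 4*258) = -41009/(3 - 1032) = -41009/(-1029) = -41009*(-1/1029) = 41009/1029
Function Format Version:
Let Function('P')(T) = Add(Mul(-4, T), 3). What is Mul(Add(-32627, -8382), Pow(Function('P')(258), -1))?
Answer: Rational(41009, 1029) ≈ 39.853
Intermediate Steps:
Function('P')(T) = Add(3, Mul(-4, T))
Mul(Add(-32627, -8382), Pow(Function('P')(258), -1)) = Mul(Add(-32627, -8382), Pow(Add(3, Mul(-4, 258)), -1)) = Mul(-41009, Pow(Add(3, -1032), -1)) = Mul(-41009, Pow(-1029, -1)) = Mul(-41009, Rational(-1, 1029)) = Rational(41009, 1029)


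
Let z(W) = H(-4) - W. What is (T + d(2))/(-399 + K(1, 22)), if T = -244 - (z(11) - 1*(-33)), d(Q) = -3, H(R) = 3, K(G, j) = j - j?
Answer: 272/399 ≈ 0.68170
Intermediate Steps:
K(G, j) = 0
z(W) = 3 - W
T = -269 (T = -244 - ((3 - 1*11) - 1*(-33)) = -244 - ((3 - 11) + 33) = -244 - (-8 + 33) = -244 - 1*25 = -244 - 25 = -269)
(T + d(2))/(-399 + K(1, 22)) = (-269 - 3)/(-399 + 0) = -272/(-399) = -1/399*(-272) = 272/399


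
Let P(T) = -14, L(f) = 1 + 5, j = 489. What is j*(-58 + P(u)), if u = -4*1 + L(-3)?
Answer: -35208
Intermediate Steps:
L(f) = 6
u = 2 (u = -4*1 + 6 = -4 + 6 = 2)
j*(-58 + P(u)) = 489*(-58 - 14) = 489*(-72) = -35208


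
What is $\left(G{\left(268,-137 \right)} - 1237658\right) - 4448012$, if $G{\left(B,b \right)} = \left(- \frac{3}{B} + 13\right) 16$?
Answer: $- \frac{380925966}{67} \approx -5.6855 \cdot 10^{6}$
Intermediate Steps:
$G{\left(B,b \right)} = 208 - \frac{48}{B}$ ($G{\left(B,b \right)} = \left(13 - \frac{3}{B}\right) 16 = 208 - \frac{48}{B}$)
$\left(G{\left(268,-137 \right)} - 1237658\right) - 4448012 = \left(\left(208 - \frac{48}{268}\right) - 1237658\right) - 4448012 = \left(\left(208 - \frac{12}{67}\right) - 1237658\right) - 4448012 = \left(\frac{13924}{67} - 1237658\right) - 4448012 = - \frac{82909162}{67} - 4448012 = - \frac{380925966}{67}$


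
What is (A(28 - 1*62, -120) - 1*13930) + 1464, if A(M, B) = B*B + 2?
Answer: 1936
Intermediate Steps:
A(M, B) = 2 + B² (A(M, B) = B² + 2 = 2 + B²)
(A(28 - 1*62, -120) - 1*13930) + 1464 = ((2 + (-120)²) - 1*13930) + 1464 = ((2 + 14400) - 13930) + 1464 = (14402 - 13930) + 1464 = 472 + 1464 = 1936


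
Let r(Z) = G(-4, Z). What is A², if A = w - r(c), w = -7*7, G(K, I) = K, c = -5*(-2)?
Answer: 2025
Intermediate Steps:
c = 10
r(Z) = -4
w = -49
A = -45 (A = -49 - 1*(-4) = -49 + 4 = -45)
A² = (-45)² = 2025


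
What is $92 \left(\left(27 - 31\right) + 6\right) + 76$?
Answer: $260$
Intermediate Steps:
$92 \left(\left(27 - 31\right) + 6\right) + 76 = 92 \left(-4 + 6\right) + 76 = 92 \cdot 2 + 76 = 184 + 76 = 260$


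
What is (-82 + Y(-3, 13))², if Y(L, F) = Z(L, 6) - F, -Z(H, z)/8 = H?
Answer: 5041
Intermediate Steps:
Z(H, z) = -8*H
Y(L, F) = -F - 8*L (Y(L, F) = -8*L - F = -F - 8*L)
(-82 + Y(-3, 13))² = (-82 + (-1*13 - 8*(-3)))² = (-82 + (-13 + 24))² = (-82 + 11)² = (-71)² = 5041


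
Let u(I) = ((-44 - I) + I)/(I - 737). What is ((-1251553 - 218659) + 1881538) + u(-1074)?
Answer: 744911430/1811 ≈ 4.1133e+5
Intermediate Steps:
u(I) = -44/(-737 + I)
((-1251553 - 218659) + 1881538) + u(-1074) = ((-1251553 - 218659) + 1881538) - 44/(-737 - 1074) = (-1470212 + 1881538) - 44/(-1811) = 411326 - 44*(-1/1811) = 411326 + 44/1811 = 744911430/1811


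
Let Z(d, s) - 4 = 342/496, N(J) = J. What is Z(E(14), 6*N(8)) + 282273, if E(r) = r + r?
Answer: 70004867/248 ≈ 2.8228e+5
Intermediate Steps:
E(r) = 2*r
Z(d, s) = 1163/248 (Z(d, s) = 4 + 342/496 = 4 + 342*(1/496) = 4 + 171/248 = 1163/248)
Z(E(14), 6*N(8)) + 282273 = 1163/248 + 282273 = 70004867/248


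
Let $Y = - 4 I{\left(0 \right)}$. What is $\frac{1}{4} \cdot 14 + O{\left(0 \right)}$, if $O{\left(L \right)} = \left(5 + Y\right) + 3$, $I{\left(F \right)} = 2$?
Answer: $\frac{7}{2} \approx 3.5$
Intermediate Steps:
$Y = -8$ ($Y = \left(-4\right) 2 = -8$)
$O{\left(L \right)} = 0$ ($O{\left(L \right)} = \left(5 - 8\right) + 3 = -3 + 3 = 0$)
$\frac{1}{4} \cdot 14 + O{\left(0 \right)} = \frac{1}{4} \cdot 14 + 0 = \frac{7}{2} + 0 = \frac{7}{2}$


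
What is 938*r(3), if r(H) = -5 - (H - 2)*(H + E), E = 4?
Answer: -11256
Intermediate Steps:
r(H) = -5 - (-2 + H)*(4 + H) (r(H) = -5 - (H - 2)*(H + 4) = -5 - (-2 + H)*(4 + H))
938*r(3) = 938*(3 - 1*3² - 2*3) = 938*(3 - 1*9 - 6) = 938*(3 - 9 - 6) = 938*(-12) = -11256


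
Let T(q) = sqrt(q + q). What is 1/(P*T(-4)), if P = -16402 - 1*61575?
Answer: I*sqrt(2)/311908 ≈ 4.5341e-6*I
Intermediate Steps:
T(q) = sqrt(2)*sqrt(q) (T(q) = sqrt(2*q) = sqrt(2)*sqrt(q))
P = -77977 (P = -16402 - 61575 = -77977)
1/(P*T(-4)) = 1/(-77977*sqrt(2)*sqrt(-4)) = 1/(-77977*sqrt(2)*2*I) = 1/(-155954*I*sqrt(2)) = I*sqrt(2)/311908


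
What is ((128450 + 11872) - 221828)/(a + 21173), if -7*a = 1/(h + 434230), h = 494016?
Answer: -529603329332/137576267905 ≈ -3.8495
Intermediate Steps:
a = -1/6497722 (a = -1/(7*(494016 + 434230)) = -⅐/928246 = -⅐*1/928246 = -1/6497722 ≈ -1.5390e-7)
((128450 + 11872) - 221828)/(a + 21173) = ((128450 + 11872) - 221828)/(-1/6497722 + 21173) = (140322 - 221828)/(137576267905/6497722) = -81506*6497722/137576267905 = -529603329332/137576267905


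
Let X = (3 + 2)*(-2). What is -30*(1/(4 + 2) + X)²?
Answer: -17405/6 ≈ -2900.8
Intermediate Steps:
X = -10 (X = 5*(-2) = -10)
-30*(1/(4 + 2) + X)² = -30*(1/(4 + 2) - 10)² = -30*(1/6 - 10)² = -30*(⅙ - 10)² = -30*(-59/6)² = -30*3481/36 = -17405/6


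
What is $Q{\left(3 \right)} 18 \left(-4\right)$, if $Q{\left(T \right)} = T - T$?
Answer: $0$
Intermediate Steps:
$Q{\left(T \right)} = 0$
$Q{\left(3 \right)} 18 \left(-4\right) = 0 \cdot 18 \left(-4\right) = 0 \left(-4\right) = 0$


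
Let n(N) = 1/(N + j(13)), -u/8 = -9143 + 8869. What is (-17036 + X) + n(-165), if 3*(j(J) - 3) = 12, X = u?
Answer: -2345353/158 ≈ -14844.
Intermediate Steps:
u = 2192 (u = -8*(-9143 + 8869) = -8*(-274) = 2192)
X = 2192
j(J) = 7 (j(J) = 3 + (⅓)*12 = 3 + 4 = 7)
n(N) = 1/(7 + N) (n(N) = 1/(N + 7) = 1/(7 + N))
(-17036 + X) + n(-165) = (-17036 + 2192) + 1/(7 - 165) = -14844 + 1/(-158) = -14844 - 1/158 = -2345353/158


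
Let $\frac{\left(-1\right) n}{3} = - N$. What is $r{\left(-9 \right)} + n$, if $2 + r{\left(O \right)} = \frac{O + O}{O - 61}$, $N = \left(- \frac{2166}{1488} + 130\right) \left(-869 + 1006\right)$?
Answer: $\frac{458564287}{8680} \approx 52830.0$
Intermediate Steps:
$N = \frac{4367423}{248}$ ($N = \left(\left(-2166\right) \frac{1}{1488} + 130\right) 137 = \left(- \frac{361}{248} + 130\right) 137 = \frac{31879}{248} \cdot 137 = \frac{4367423}{248} \approx 17611.0$)
$n = \frac{13102269}{248}$ ($n = - 3 \left(\left(-1\right) \frac{4367423}{248}\right) = \left(-3\right) \left(- \frac{4367423}{248}\right) = \frac{13102269}{248} \approx 52832.0$)
$r{\left(O \right)} = -2 + \frac{2 O}{-61 + O}$ ($r{\left(O \right)} = -2 + \frac{O + O}{O - 61} = -2 + \frac{2 O}{-61 + O}$)
$r{\left(-9 \right)} + n = \frac{122}{-61 - 9} + \frac{13102269}{248} = \frac{122}{-70} + \frac{13102269}{248} = 122 \left(- \frac{1}{70}\right) + \frac{13102269}{248} = - \frac{61}{35} + \frac{13102269}{248} = \frac{458564287}{8680}$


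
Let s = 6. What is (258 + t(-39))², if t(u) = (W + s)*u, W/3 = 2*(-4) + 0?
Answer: 921600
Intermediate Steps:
W = -24 (W = 3*(2*(-4) + 0) = 3*(-8 + 0) = 3*(-8) = -24)
t(u) = -18*u (t(u) = (-24 + 6)*u = -18*u)
(258 + t(-39))² = (258 - 18*(-39))² = (258 + 702)² = 960² = 921600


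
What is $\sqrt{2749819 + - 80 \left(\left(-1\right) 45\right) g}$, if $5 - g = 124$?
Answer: $\sqrt{2321419} \approx 1523.6$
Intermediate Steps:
$g = -119$ ($g = 5 - 124 = -119$)
$\sqrt{2749819 + - 80 \left(\left(-1\right) 45\right) g} = \sqrt{2749819 + - 80 \left(\left(-1\right) 45\right) \left(-119\right)} = \sqrt{2749819 + \left(-80\right) \left(-45\right) \left(-119\right)} = \sqrt{2749819 + 3600 \left(-119\right)} = \sqrt{2749819 - 428400} = \sqrt{2321419}$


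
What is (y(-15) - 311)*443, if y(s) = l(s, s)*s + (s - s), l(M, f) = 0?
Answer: -137773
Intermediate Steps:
y(s) = 0 (y(s) = 0*s + (s - s) = 0 + 0 = 0)
(y(-15) - 311)*443 = (0 - 311)*443 = -311*443 = -137773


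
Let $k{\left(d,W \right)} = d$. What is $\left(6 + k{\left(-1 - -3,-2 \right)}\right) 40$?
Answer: $320$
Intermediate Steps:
$\left(6 + k{\left(-1 - -3,-2 \right)}\right) 40 = \left(6 - -2\right) 40 = \left(6 + \left(-1 + 3\right)\right) 40 = \left(6 + 2\right) 40 = 8 \cdot 40 = 320$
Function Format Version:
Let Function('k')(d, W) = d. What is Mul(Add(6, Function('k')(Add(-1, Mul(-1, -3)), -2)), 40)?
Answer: 320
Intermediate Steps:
Mul(Add(6, Function('k')(Add(-1, Mul(-1, -3)), -2)), 40) = Mul(Add(6, Add(-1, Mul(-1, -3))), 40) = Mul(Add(6, Add(-1, 3)), 40) = Mul(Add(6, 2), 40) = Mul(8, 40) = 320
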